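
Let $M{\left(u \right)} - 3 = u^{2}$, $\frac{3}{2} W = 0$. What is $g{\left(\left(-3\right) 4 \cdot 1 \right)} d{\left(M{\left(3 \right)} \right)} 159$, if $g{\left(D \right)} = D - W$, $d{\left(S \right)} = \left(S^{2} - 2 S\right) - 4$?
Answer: $-221328$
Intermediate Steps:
$W = 0$ ($W = \frac{2}{3} \cdot 0 = 0$)
$M{\left(u \right)} = 3 + u^{2}$
$d{\left(S \right)} = -4 + S^{2} - 2 S$
$g{\left(D \right)} = D$ ($g{\left(D \right)} = D - 0 = D + 0 = D$)
$g{\left(\left(-3\right) 4 \cdot 1 \right)} d{\left(M{\left(3 \right)} \right)} 159 = \left(-3\right) 4 \cdot 1 \left(-4 + \left(3 + 3^{2}\right)^{2} - 2 \left(3 + 3^{2}\right)\right) 159 = \left(-12\right) 1 \left(-4 + \left(3 + 9\right)^{2} - 2 \left(3 + 9\right)\right) 159 = - 12 \left(-4 + 12^{2} - 24\right) 159 = - 12 \left(-4 + 144 - 24\right) 159 = \left(-12\right) 116 \cdot 159 = \left(-1392\right) 159 = -221328$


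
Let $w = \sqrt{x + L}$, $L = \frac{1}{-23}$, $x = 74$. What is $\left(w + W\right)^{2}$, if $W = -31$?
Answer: $\frac{23804}{23} - \frac{558 \sqrt{483}}{23} \approx 501.77$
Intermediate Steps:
$L = - \frac{1}{23} \approx -0.043478$
$w = \frac{9 \sqrt{483}}{23}$ ($w = \sqrt{74 - \frac{1}{23}} = \sqrt{\frac{1701}{23}} = \frac{9 \sqrt{483}}{23} \approx 8.5998$)
$\left(w + W\right)^{2} = \left(\frac{9 \sqrt{483}}{23} - 31\right)^{2} = \left(-31 + \frac{9 \sqrt{483}}{23}\right)^{2}$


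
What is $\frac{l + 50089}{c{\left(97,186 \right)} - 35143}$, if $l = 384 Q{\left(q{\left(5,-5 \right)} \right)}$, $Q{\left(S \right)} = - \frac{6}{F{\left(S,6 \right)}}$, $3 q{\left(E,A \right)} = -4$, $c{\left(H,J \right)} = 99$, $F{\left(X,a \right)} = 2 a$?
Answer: $- \frac{49897}{35044} \approx -1.4238$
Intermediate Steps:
$q{\left(E,A \right)} = - \frac{4}{3}$ ($q{\left(E,A \right)} = \frac{1}{3} \left(-4\right) = - \frac{4}{3}$)
$Q{\left(S \right)} = - \frac{1}{2}$ ($Q{\left(S \right)} = - \frac{6}{2 \cdot 6} = - \frac{6}{12} = \left(-6\right) \frac{1}{12} = - \frac{1}{2}$)
$l = -192$ ($l = 384 \left(- \frac{1}{2}\right) = -192$)
$\frac{l + 50089}{c{\left(97,186 \right)} - 35143} = \frac{-192 + 50089}{99 - 35143} = \frac{49897}{-35044} = 49897 \left(- \frac{1}{35044}\right) = - \frac{49897}{35044}$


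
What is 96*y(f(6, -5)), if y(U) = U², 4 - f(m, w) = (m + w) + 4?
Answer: 96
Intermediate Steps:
f(m, w) = -m - w (f(m, w) = 4 - ((m + w) + 4) = 4 - (4 + m + w) = 4 + (-4 - m - w) = -m - w)
96*y(f(6, -5)) = 96*(-1*6 - 1*(-5))² = 96*(-6 + 5)² = 96*(-1)² = 96*1 = 96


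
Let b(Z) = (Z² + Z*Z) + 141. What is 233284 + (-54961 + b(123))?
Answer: 208722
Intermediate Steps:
b(Z) = 141 + 2*Z² (b(Z) = (Z² + Z²) + 141 = 2*Z² + 141 = 141 + 2*Z²)
233284 + (-54961 + b(123)) = 233284 + (-54961 + (141 + 2*123²)) = 233284 + (-54961 + (141 + 2*15129)) = 233284 + (-54961 + (141 + 30258)) = 233284 + (-54961 + 30399) = 233284 - 24562 = 208722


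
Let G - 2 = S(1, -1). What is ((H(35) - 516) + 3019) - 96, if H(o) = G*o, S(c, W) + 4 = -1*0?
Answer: 2337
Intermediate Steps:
S(c, W) = -4 (S(c, W) = -4 - 1*0 = -4 + 0 = -4)
G = -2 (G = 2 - 4 = -2)
H(o) = -2*o
((H(35) - 516) + 3019) - 96 = ((-2*35 - 516) + 3019) - 96 = ((-70 - 516) + 3019) - 96 = (-586 + 3019) - 96 = 2433 - 96 = 2337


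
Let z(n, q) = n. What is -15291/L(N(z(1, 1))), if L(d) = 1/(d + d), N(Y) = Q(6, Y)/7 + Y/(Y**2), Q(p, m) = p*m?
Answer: -397566/7 ≈ -56795.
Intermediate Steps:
Q(p, m) = m*p
N(Y) = 1/Y + 6*Y/7 (N(Y) = (Y*6)/7 + Y/(Y**2) = (6*Y)*(1/7) + Y/Y**2 = 6*Y/7 + 1/Y = 1/Y + 6*Y/7)
L(d) = 1/(2*d)
-15291/L(N(z(1, 1))) = -15291/(1/(2*(1/1 + (6/7)*1))) = -15291/(1/(2*(1 + 6/7))) = -15291/(1/(2*(13/7))) = -15291/((1/2)*(7/13)) = -15291/7/26 = -15291*26/7 = -397566/7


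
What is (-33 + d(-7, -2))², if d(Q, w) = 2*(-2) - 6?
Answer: 1849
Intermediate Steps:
d(Q, w) = -10 (d(Q, w) = -4 - 6 = -10)
(-33 + d(-7, -2))² = (-33 - 10)² = (-43)² = 1849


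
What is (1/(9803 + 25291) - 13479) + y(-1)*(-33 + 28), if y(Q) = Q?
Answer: -472856555/35094 ≈ -13474.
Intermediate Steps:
(1/(9803 + 25291) - 13479) + y(-1)*(-33 + 28) = (1/(9803 + 25291) - 13479) - (-33 + 28) = (1/35094 - 13479) - 1*(-5) = (1/35094 - 13479) + 5 = -473032025/35094 + 5 = -472856555/35094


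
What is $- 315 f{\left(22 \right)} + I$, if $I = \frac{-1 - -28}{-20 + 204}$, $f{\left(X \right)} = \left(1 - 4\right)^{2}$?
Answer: $- \frac{521613}{184} \approx -2834.9$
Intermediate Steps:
$f{\left(X \right)} = 9$ ($f{\left(X \right)} = \left(-3\right)^{2} = 9$)
$I = \frac{27}{184}$ ($I = \frac{-1 + 28}{184} = 27 \cdot \frac{1}{184} = \frac{27}{184} \approx 0.14674$)
$- 315 f{\left(22 \right)} + I = \left(-315\right) 9 + \frac{27}{184} = -2835 + \frac{27}{184} = - \frac{521613}{184}$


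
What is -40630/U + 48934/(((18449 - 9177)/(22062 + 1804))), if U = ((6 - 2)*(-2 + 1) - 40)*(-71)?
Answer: 114000447103/905179 ≈ 1.2594e+5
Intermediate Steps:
U = 3124 (U = (4*(-1) - 40)*(-71) = (-4 - 40)*(-71) = -44*(-71) = 3124)
-40630/U + 48934/(((18449 - 9177)/(22062 + 1804))) = -40630/3124 + 48934/(((18449 - 9177)/(22062 + 1804))) = -40630*1/3124 + 48934/((9272/23866)) = -20315/1562 + 48934/((9272*(1/23866))) = -20315/1562 + 48934/(4636/11933) = -20315/1562 + 48934*(11933/4636) = -20315/1562 + 291964711/2318 = 114000447103/905179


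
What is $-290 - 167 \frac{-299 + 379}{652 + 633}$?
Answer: $- \frac{77202}{257} \approx -300.4$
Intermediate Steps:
$-290 - 167 \frac{-299 + 379}{652 + 633} = -290 - 167 \cdot \frac{80}{1285} = -290 - 167 \cdot 80 \cdot \frac{1}{1285} = -290 - \frac{2672}{257} = - \frac{77202}{257}$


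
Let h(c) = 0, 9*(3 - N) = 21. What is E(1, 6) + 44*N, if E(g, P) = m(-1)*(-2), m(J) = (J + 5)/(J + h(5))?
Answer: 112/3 ≈ 37.333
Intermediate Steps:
N = 2/3 (N = 3 - 1/9*21 = 3 - 7/3 = 2/3 ≈ 0.66667)
m(J) = (5 + J)/J (m(J) = (J + 5)/(J + 0) = (5 + J)/J)
E(g, P) = 8 (E(g, P) = ((5 - 1)/(-1))*(-2) = -1*4*(-2) = -4*(-2) = 8)
E(1, 6) + 44*N = 8 + 44*(2/3) = 8 + 88/3 = 112/3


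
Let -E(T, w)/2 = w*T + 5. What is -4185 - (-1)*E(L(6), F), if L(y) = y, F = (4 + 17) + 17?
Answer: -4651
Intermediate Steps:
F = 38 (F = 21 + 17 = 38)
E(T, w) = -10 - 2*T*w (E(T, w) = -2*(w*T + 5) = -2*(T*w + 5) = -2*(5 + T*w) = -10 - 2*T*w)
-4185 - (-1)*E(L(6), F) = -4185 - (-1)*(-10 - 2*6*38) = -4185 - (-1)*(-10 - 456) = -4185 - (-1)*(-466) = -4185 - 1*466 = -4185 - 466 = -4651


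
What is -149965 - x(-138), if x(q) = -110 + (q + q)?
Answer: -149579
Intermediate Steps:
x(q) = -110 + 2*q
-149965 - x(-138) = -149965 - (-110 + 2*(-138)) = -149965 - (-110 - 276) = -149965 - 1*(-386) = -149965 + 386 = -149579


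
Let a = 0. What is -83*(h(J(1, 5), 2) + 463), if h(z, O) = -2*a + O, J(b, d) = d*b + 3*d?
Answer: -38595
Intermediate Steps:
J(b, d) = 3*d + b*d (J(b, d) = b*d + 3*d = 3*d + b*d)
h(z, O) = O (h(z, O) = -2*0 + O = 0 + O = O)
-83*(h(J(1, 5), 2) + 463) = -83*(2 + 463) = -83*465 = -38595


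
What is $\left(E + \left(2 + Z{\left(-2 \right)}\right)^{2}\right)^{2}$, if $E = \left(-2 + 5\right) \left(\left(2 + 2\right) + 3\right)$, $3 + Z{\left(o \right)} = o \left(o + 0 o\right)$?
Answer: $900$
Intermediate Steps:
$Z{\left(o \right)} = -3 + o^{2}$ ($Z{\left(o \right)} = -3 + o \left(o + 0 o\right) = -3 + o \left(o + 0\right) = -3 + o o = -3 + o^{2}$)
$E = 21$ ($E = 3 \left(4 + 3\right) = 3 \cdot 7 = 21$)
$\left(E + \left(2 + Z{\left(-2 \right)}\right)^{2}\right)^{2} = \left(21 + \left(2 - \left(3 - \left(-2\right)^{2}\right)\right)^{2}\right)^{2} = \left(21 + \left(2 + \left(-3 + 4\right)\right)^{2}\right)^{2} = \left(21 + \left(2 + 1\right)^{2}\right)^{2} = \left(21 + 3^{2}\right)^{2} = \left(21 + 9\right)^{2} = 30^{2} = 900$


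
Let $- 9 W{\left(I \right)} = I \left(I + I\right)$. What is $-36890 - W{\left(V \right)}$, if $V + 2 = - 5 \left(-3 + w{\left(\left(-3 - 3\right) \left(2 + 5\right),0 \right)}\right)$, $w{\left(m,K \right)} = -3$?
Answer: $- \frac{330442}{9} \approx -36716.0$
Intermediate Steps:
$V = 28$ ($V = -2 - 5 \left(-3 - 3\right) = -2 - -30 = -2 + 30 = 28$)
$W{\left(I \right)} = - \frac{2 I^{2}}{9}$ ($W{\left(I \right)} = - \frac{I \left(I + I\right)}{9} = - \frac{I 2 I}{9} = - \frac{2 I^{2}}{9}$)
$-36890 - W{\left(V \right)} = -36890 - - \frac{2 \cdot 28^{2}}{9} = -36890 - \left(- \frac{2}{9}\right) 784 = -36890 - - \frac{1568}{9} = -36890 + \frac{1568}{9} = - \frac{330442}{9}$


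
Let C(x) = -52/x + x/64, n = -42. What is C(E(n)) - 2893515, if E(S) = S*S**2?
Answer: -214460505389/74088 ≈ -2.8947e+6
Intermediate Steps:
E(S) = S**3
C(x) = -52/x + x/64 (C(x) = -52/x + x*(1/64) = -52/x + x/64)
C(E(n)) - 2893515 = (-52/((-42)**3) + (1/64)*(-42)**3) - 2893515 = (-52/(-74088) + (1/64)*(-74088)) - 2893515 = (-52*(-1/74088) - 9261/8) - 2893515 = (13/18522 - 9261/8) - 2893515 = -85766069/74088 - 2893515 = -214460505389/74088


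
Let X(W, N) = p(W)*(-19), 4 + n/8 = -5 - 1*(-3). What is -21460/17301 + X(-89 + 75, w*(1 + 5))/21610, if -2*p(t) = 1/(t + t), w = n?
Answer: -25970362319/20936978160 ≈ -1.2404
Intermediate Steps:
n = -48 (n = -32 + 8*(-5 - 1*(-3)) = -32 + 8*(-5 + 3) = -32 + 8*(-2) = -32 - 16 = -48)
w = -48
p(t) = -1/(4*t) (p(t) = -1/(2*(t + t)) = -1/(2*t)/2 = -1/(4*t))
X(W, N) = 19/(4*W) (X(W, N) = -1/(4*W)*(-19) = 19/(4*W))
-21460/17301 + X(-89 + 75, w*(1 + 5))/21610 = -21460/17301 + (19/(4*(-89 + 75)))/21610 = -21460*1/17301 + ((19/4)/(-14))*(1/21610) = -21460/17301 + ((19/4)*(-1/14))*(1/21610) = -21460/17301 - 19/56*1/21610 = -21460/17301 - 19/1210160 = -25970362319/20936978160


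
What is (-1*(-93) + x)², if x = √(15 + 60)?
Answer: 8724 + 930*√3 ≈ 10335.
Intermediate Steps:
x = 5*√3 (x = √75 = 5*√3 ≈ 8.6602)
(-1*(-93) + x)² = (-1*(-93) + 5*√3)² = (93 + 5*√3)²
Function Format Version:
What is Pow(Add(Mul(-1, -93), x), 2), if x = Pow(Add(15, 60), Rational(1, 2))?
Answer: Add(8724, Mul(930, Pow(3, Rational(1, 2)))) ≈ 10335.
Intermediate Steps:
x = Mul(5, Pow(3, Rational(1, 2))) (x = Pow(75, Rational(1, 2)) = Mul(5, Pow(3, Rational(1, 2))) ≈ 8.6602)
Pow(Add(Mul(-1, -93), x), 2) = Pow(Add(Mul(-1, -93), Mul(5, Pow(3, Rational(1, 2)))), 2) = Pow(Add(93, Mul(5, Pow(3, Rational(1, 2)))), 2)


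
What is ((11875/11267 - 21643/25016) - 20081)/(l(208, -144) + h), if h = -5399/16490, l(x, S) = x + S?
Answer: -2456091118058615/7787816927484 ≈ -315.38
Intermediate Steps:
l(x, S) = S + x
h = -5399/16490 (h = -5399*1/16490 = -5399/16490 ≈ -0.32741)
((11875/11267 - 21643/25016) - 20081)/(l(208, -144) + h) = ((11875/11267 - 21643/25016) - 20081)/((-144 + 208) - 5399/16490) = ((11875*(1/11267) - 21643*1/25016) - 20081)/(64 - 5399/16490) = ((625/593 - 21643/25016) - 20081)/(1049961/16490) = (2800701/14834488 - 20081)*(16490/1049961) = -297888552827/14834488*16490/1049961 = -2456091118058615/7787816927484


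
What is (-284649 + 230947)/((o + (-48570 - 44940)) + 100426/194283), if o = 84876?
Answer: 5216692833/838669498 ≈ 6.2202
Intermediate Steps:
(-284649 + 230947)/((o + (-48570 - 44940)) + 100426/194283) = (-284649 + 230947)/((84876 + (-48570 - 44940)) + 100426/194283) = -53702/((84876 - 93510) + 100426*(1/194283)) = -53702/(-8634 + 100426/194283) = -53702/(-1677338996/194283) = -53702*(-194283/1677338996) = 5216692833/838669498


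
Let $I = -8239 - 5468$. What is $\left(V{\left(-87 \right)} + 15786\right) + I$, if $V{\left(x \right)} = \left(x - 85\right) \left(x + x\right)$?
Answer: $32007$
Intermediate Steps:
$V{\left(x \right)} = 2 x \left(-85 + x\right)$ ($V{\left(x \right)} = \left(-85 + x\right) 2 x = 2 x \left(-85 + x\right)$)
$I = -13707$
$\left(V{\left(-87 \right)} + 15786\right) + I = \left(2 \left(-87\right) \left(-85 - 87\right) + 15786\right) - 13707 = \left(2 \left(-87\right) \left(-172\right) + 15786\right) - 13707 = \left(29928 + 15786\right) - 13707 = 45714 - 13707 = 32007$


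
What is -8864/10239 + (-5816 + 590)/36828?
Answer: -21108467/20948994 ≈ -1.0076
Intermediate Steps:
-8864/10239 + (-5816 + 590)/36828 = -8864*1/10239 - 5226*1/36828 = -8864/10239 - 871/6138 = -21108467/20948994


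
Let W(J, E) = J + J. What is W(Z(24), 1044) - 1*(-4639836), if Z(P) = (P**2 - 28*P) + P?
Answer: 4639692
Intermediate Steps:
Z(P) = P**2 - 27*P
W(J, E) = 2*J
W(Z(24), 1044) - 1*(-4639836) = 2*(24*(-27 + 24)) - 1*(-4639836) = 2*(24*(-3)) + 4639836 = 2*(-72) + 4639836 = -144 + 4639836 = 4639692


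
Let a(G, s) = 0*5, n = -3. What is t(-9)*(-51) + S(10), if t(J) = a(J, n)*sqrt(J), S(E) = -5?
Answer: -5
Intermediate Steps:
a(G, s) = 0
t(J) = 0 (t(J) = 0*sqrt(J) = 0)
t(-9)*(-51) + S(10) = 0*(-51) - 5 = 0 - 5 = -5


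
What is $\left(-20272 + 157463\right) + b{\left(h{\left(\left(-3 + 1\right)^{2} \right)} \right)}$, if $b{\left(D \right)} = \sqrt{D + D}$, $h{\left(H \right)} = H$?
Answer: $137191 + 2 \sqrt{2} \approx 1.3719 \cdot 10^{5}$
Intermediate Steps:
$b{\left(D \right)} = \sqrt{2} \sqrt{D}$ ($b{\left(D \right)} = \sqrt{2 D} = \sqrt{2} \sqrt{D}$)
$\left(-20272 + 157463\right) + b{\left(h{\left(\left(-3 + 1\right)^{2} \right)} \right)} = \left(-20272 + 157463\right) + \sqrt{2} \sqrt{\left(-3 + 1\right)^{2}} = 137191 + \sqrt{2} \sqrt{\left(-2\right)^{2}} = 137191 + \sqrt{2} \sqrt{4} = 137191 + \sqrt{2} \cdot 2 = 137191 + 2 \sqrt{2}$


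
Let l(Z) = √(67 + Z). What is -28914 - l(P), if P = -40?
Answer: -28914 - 3*√3 ≈ -28919.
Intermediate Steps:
-28914 - l(P) = -28914 - √(67 - 40) = -28914 - √27 = -28914 - 3*√3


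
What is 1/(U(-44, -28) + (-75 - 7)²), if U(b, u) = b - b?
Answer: 1/6724 ≈ 0.00014872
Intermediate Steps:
U(b, u) = 0
1/(U(-44, -28) + (-75 - 7)²) = 1/(0 + (-75 - 7)²) = 1/(0 + (-82)²) = 1/(0 + 6724) = 1/6724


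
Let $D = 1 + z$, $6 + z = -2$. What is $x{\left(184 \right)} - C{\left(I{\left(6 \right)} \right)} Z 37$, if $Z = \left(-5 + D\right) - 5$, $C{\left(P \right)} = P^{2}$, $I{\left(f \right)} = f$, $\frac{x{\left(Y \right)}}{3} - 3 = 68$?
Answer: $22857$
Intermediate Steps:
$z = -8$ ($z = -6 - 2 = -8$)
$x{\left(Y \right)} = 213$ ($x{\left(Y \right)} = 9 + 3 \cdot 68 = 9 + 204 = 213$)
$D = -7$ ($D = 1 - 8 = -7$)
$Z = -17$ ($Z = \left(-5 - 7\right) - 5 = -12 + \left(-5 + 0\right) = -12 - 5 = -17$)
$x{\left(184 \right)} - C{\left(I{\left(6 \right)} \right)} Z 37 = 213 - 6^{2} \left(-17\right) 37 = 213 - 36 \left(-17\right) 37 = 213 - \left(-612\right) 37 = 213 - -22644 = 213 + 22644 = 22857$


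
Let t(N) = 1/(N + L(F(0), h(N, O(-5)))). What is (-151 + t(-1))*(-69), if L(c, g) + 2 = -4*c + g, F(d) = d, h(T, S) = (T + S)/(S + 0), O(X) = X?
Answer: 31372/3 ≈ 10457.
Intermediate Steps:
h(T, S) = (S + T)/S
L(c, g) = -2 + g - 4*c (L(c, g) = -2 + (-4*c + g) = -2 + (g - 4*c) = -2 + g - 4*c)
t(N) = 1/(-1 + 4*N/5) (t(N) = 1/(N + (-2 + (-5 + N)/(-5) - 4*0)) = 1/(N + (-2 - (-5 + N)/5 + 0)) = 1/(N + (-2 + (1 - N/5) + 0)) = 1/(N + (-1 - N/5)) = 1/(-1 + 4*N/5))
(-151 + t(-1))*(-69) = (-151 + 5/(-5 + 4*(-1)))*(-69) = (-151 + 5/(-5 - 4))*(-69) = (-151 + 5/(-9))*(-69) = (-151 + 5*(-⅑))*(-69) = (-151 - 5/9)*(-69) = -1364/9*(-69) = 31372/3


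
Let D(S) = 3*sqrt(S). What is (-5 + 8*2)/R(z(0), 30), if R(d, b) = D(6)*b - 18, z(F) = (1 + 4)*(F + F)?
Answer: 11/2682 + 55*sqrt(6)/2682 ≈ 0.054333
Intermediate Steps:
z(F) = 10*F (z(F) = 5*(2*F) = 10*F)
R(d, b) = -18 + 3*b*sqrt(6) (R(d, b) = (3*sqrt(6))*b - 18 = 3*b*sqrt(6) - 18 = -18 + 3*b*sqrt(6))
(-5 + 8*2)/R(z(0), 30) = (-5 + 8*2)/(-18 + 3*30*sqrt(6)) = (-5 + 16)/(-18 + 90*sqrt(6)) = 11/(-18 + 90*sqrt(6))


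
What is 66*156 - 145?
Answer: 10151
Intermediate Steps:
66*156 - 145 = 10296 - 145 = 10151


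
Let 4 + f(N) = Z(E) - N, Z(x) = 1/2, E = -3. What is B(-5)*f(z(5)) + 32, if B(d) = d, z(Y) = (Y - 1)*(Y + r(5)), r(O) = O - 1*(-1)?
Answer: 539/2 ≈ 269.50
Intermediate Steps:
r(O) = 1 + O (r(O) = O + 1 = 1 + O)
Z(x) = 1/2
z(Y) = (-1 + Y)*(6 + Y) (z(Y) = (Y - 1)*(Y + (1 + 5)) = (-1 + Y)*(Y + 6) = (-1 + Y)*(6 + Y))
f(N) = -7/2 - N (f(N) = -4 + (1/2 - N) = -7/2 - N)
B(-5)*f(z(5)) + 32 = -5*(-7/2 - (-6 + 5**2 + 5*5)) + 32 = -5*(-7/2 - (-6 + 25 + 25)) + 32 = -5*(-7/2 - 1*44) + 32 = -5*(-7/2 - 44) + 32 = -5*(-95/2) + 32 = 475/2 + 32 = 539/2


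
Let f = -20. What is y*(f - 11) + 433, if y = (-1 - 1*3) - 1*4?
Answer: 681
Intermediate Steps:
y = -8 (y = (-1 - 3) - 4 = -4 - 4 = -8)
y*(f - 11) + 433 = -8*(-20 - 11) + 433 = -8*(-31) + 433 = 248 + 433 = 681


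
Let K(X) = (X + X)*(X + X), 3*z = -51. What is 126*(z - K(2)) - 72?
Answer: -4230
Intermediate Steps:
z = -17 (z = (1/3)*(-51) = -17)
K(X) = 4*X**2 (K(X) = (2*X)*(2*X) = 4*X**2)
126*(z - K(2)) - 72 = 126*(-17 - 4*2**2) - 72 = 126*(-17 - 4*4) - 72 = 126*(-17 - 1*16) - 72 = 126*(-17 - 16) - 72 = 126*(-33) - 72 = -4158 - 72 = -4230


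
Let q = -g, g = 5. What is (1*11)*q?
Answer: -55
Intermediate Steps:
q = -5 (q = -1*5 = -5)
(1*11)*q = (1*11)*(-5) = 11*(-5) = -55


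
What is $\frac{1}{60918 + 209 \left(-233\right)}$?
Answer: $\frac{1}{12221} \approx 8.1826 \cdot 10^{-5}$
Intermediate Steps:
$\frac{1}{60918 + 209 \left(-233\right)} = \frac{1}{60918 - 48697} = \frac{1}{12221}$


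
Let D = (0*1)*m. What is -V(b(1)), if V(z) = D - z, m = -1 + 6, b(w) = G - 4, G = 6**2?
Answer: 32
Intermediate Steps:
G = 36
b(w) = 32 (b(w) = 36 - 4 = 32)
m = 5
D = 0 (D = (0*1)*5 = 0*5 = 0)
V(z) = -z (V(z) = 0 - z = -z)
-V(b(1)) = -(-1)*32 = -1*(-32) = 32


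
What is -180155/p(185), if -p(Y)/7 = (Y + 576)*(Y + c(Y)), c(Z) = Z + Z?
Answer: 36031/591297 ≈ 0.060936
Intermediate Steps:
c(Z) = 2*Z
p(Y) = -21*Y*(576 + Y) (p(Y) = -7*(Y + 576)*(Y + 2*Y) = -7*(576 + Y)*3*Y = -21*Y*(576 + Y))
-180155/p(185) = -180155*1/(3885*(-576 - 1*185)) = -180155*1/(3885*(-576 - 185)) = -180155/(21*185*(-761)) = -180155/(-2956485) = -180155*(-1/2956485) = 36031/591297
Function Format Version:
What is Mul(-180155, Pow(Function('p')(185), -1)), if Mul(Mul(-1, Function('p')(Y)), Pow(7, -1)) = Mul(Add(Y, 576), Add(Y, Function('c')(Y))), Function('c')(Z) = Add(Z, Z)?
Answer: Rational(36031, 591297) ≈ 0.060936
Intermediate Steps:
Function('c')(Z) = Mul(2, Z)
Function('p')(Y) = Mul(-21, Y, Add(576, Y)) (Function('p')(Y) = Mul(-7, Mul(Add(Y, 576), Add(Y, Mul(2, Y)))) = Mul(-7, Mul(Add(576, Y), Mul(3, Y))) = Mul(-7, Mul(3, Y, Add(576, Y))) = Mul(-21, Y, Add(576, Y)))
Mul(-180155, Pow(Function('p')(185), -1)) = Mul(-180155, Pow(Mul(21, 185, Add(-576, Mul(-1, 185))), -1)) = Mul(-180155, Pow(Mul(21, 185, Add(-576, -185)), -1)) = Mul(-180155, Pow(Mul(21, 185, -761), -1)) = Mul(-180155, Pow(-2956485, -1)) = Mul(-180155, Rational(-1, 2956485)) = Rational(36031, 591297)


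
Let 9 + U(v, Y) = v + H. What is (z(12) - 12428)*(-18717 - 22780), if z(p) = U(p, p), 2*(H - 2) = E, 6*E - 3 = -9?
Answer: 1031075959/2 ≈ 5.1554e+8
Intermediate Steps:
E = -1 (E = 1/2 + (1/6)*(-9) = 1/2 - 3/2 = -1)
H = 3/2 (H = 2 + (1/2)*(-1) = 2 - 1/2 = 3/2 ≈ 1.5000)
U(v, Y) = -15/2 + v (U(v, Y) = -9 + (v + 3/2) = -9 + (3/2 + v) = -15/2 + v)
z(p) = -15/2 + p
(z(12) - 12428)*(-18717 - 22780) = ((-15/2 + 12) - 12428)*(-18717 - 22780) = (9/2 - 12428)*(-41497) = -24847/2*(-41497) = 1031075959/2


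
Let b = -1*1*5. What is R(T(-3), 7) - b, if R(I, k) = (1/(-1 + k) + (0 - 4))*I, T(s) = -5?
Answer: 145/6 ≈ 24.167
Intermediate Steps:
b = -5 (b = -1*5 = -5)
R(I, k) = I*(-4 + 1/(-1 + k)) (R(I, k) = (1/(-1 + k) - 4)*I = (-4 + 1/(-1 + k))*I = I*(-4 + 1/(-1 + k)))
R(T(-3), 7) - b = -5*(5 - 4*7)/(-1 + 7) - 1*(-5) = -5*(5 - 28)/6 + 5 = -5*⅙*(-23) + 5 = 115/6 + 5 = 145/6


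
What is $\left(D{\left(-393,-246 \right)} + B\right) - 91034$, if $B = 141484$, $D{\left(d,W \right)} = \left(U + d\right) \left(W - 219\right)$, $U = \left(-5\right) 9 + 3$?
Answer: $252725$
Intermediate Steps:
$U = -42$ ($U = -45 + 3 = -42$)
$D{\left(d,W \right)} = \left(-219 + W\right) \left(-42 + d\right)$ ($D{\left(d,W \right)} = \left(-42 + d\right) \left(W - 219\right) = \left(-42 + d\right) \left(-219 + W\right) = \left(-219 + W\right) \left(-42 + d\right)$)
$\left(D{\left(-393,-246 \right)} + B\right) - 91034 = \left(\left(9198 - -86067 - -10332 - -96678\right) + 141484\right) - 91034 = \left(\left(9198 + 86067 + 10332 + 96678\right) + 141484\right) - 91034 = \left(202275 + 141484\right) - 91034 = 343759 - 91034 = 252725$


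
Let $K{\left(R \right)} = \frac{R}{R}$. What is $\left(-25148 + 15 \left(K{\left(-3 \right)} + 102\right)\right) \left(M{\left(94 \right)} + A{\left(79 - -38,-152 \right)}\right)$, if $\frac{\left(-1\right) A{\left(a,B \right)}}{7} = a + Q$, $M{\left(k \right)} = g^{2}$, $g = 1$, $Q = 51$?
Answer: $27733525$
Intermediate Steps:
$M{\left(k \right)} = 1$ ($M{\left(k \right)} = 1^{2} = 1$)
$K{\left(R \right)} = 1$
$A{\left(a,B \right)} = -357 - 7 a$ ($A{\left(a,B \right)} = - 7 \left(a + 51\right) = - 7 \left(51 + a\right) = -357 - 7 a$)
$\left(-25148 + 15 \left(K{\left(-3 \right)} + 102\right)\right) \left(M{\left(94 \right)} + A{\left(79 - -38,-152 \right)}\right) = \left(-25148 + 15 \left(1 + 102\right)\right) \left(1 - \left(357 + 7 \left(79 - -38\right)\right)\right) = \left(-25148 + 15 \cdot 103\right) \left(1 - \left(357 + 7 \left(79 + 38\right)\right)\right) = \left(-25148 + 1545\right) \left(1 - 1176\right) = - 23603 \left(1 - 1176\right) = \left(-23603\right) \left(-1175\right) = 27733525$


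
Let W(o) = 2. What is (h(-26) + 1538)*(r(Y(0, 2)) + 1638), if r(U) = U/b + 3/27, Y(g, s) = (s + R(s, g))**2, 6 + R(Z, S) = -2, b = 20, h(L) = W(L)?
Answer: 22729168/9 ≈ 2.5255e+6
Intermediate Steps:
h(L) = 2
R(Z, S) = -8 (R(Z, S) = -6 - 2 = -8)
Y(g, s) = (-8 + s)**2 (Y(g, s) = (s - 8)**2 = (-8 + s)**2)
r(U) = 1/9 + U/20 (r(U) = U/20 + 3/27 = U*(1/20) + 3*(1/27) = U/20 + 1/9 = 1/9 + U/20)
(h(-26) + 1538)*(r(Y(0, 2)) + 1638) = (2 + 1538)*((1/9 + (-8 + 2)**2/20) + 1638) = 1540*((1/9 + (1/20)*(-6)**2) + 1638) = 1540*((1/9 + (1/20)*36) + 1638) = 1540*((1/9 + 9/5) + 1638) = 1540*(86/45 + 1638) = 1540*(73796/45) = 22729168/9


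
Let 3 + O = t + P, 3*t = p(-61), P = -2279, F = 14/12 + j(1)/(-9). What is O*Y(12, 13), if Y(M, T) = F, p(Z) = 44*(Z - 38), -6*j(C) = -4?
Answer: -110153/27 ≈ -4079.7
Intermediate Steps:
j(C) = ⅔ (j(C) = -⅙*(-4) = ⅔)
p(Z) = -1672 + 44*Z (p(Z) = 44*(-38 + Z) = -1672 + 44*Z)
F = 59/54 (F = 14/12 + (⅔)/(-9) = 14*(1/12) + (⅔)*(-⅑) = 7/6 - 2/27 = 59/54 ≈ 1.0926)
t = -1452 (t = (-1672 + 44*(-61))/3 = (-1672 - 2684)/3 = (⅓)*(-4356) = -1452)
Y(M, T) = 59/54
O = -3734 (O = -3 + (-1452 - 2279) = -3 - 3731 = -3734)
O*Y(12, 13) = -3734*59/54 = -110153/27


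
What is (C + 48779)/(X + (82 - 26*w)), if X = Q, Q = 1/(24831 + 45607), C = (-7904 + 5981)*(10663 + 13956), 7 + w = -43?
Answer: -3331263638404/97345317 ≈ -34221.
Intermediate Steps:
w = -50 (w = -7 - 43 = -50)
C = -47342337 (C = -1923*24619 = -47342337)
Q = 1/70438 ≈ 1.4197e-5
X = 1/70438 ≈ 1.4197e-5
(C + 48779)/(X + (82 - 26*w)) = (-47342337 + 48779)/(1/70438 + (82 - 26*(-50))) = -47293558/(1/70438 + (82 + 1300)) = -47293558/(1/70438 + 1382) = -47293558/97345317/70438 = -47293558*70438/97345317 = -3331263638404/97345317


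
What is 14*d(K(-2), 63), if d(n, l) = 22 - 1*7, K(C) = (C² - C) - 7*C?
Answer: 210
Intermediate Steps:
K(C) = C² - 8*C
d(n, l) = 15 (d(n, l) = 22 - 7 = 15)
14*d(K(-2), 63) = 14*15 = 210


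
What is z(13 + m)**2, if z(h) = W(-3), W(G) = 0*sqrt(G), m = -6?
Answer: 0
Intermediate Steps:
W(G) = 0
z(h) = 0
z(13 + m)**2 = 0**2 = 0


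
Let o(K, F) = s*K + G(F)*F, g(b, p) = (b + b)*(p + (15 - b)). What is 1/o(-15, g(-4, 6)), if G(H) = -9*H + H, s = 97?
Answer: -1/321455 ≈ -3.1109e-6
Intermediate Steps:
g(b, p) = 2*b*(15 + p - b) (g(b, p) = (2*b)*(15 + p - b) = 2*b*(15 + p - b))
G(H) = -8*H
o(K, F) = -8*F**2 + 97*K (o(K, F) = 97*K + (-8*F)*F = 97*K - 8*F**2 = -8*F**2 + 97*K)
1/o(-15, g(-4, 6)) = 1/(-8*64*(15 + 6 - 1*(-4))**2 + 97*(-15)) = 1/(-8*64*(15 + 6 + 4)**2 - 1455) = 1/(-8*(2*(-4)*25)**2 - 1455) = 1/(-8*(-200)**2 - 1455) = 1/(-8*40000 - 1455) = 1/(-320000 - 1455) = 1/(-321455) = -1/321455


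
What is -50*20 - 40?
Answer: -1040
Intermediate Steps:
-50*20 - 40 = -1000 - 40 = -1040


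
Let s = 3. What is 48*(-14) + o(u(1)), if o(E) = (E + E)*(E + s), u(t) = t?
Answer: -664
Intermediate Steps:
o(E) = 2*E*(3 + E) (o(E) = (E + E)*(E + 3) = (2*E)*(3 + E) = 2*E*(3 + E))
48*(-14) + o(u(1)) = 48*(-14) + 2*1*(3 + 1) = -672 + 2*1*4 = -672 + 8 = -664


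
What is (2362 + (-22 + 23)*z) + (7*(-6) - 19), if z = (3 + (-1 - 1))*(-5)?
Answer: 2296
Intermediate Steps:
z = -5 (z = (3 - 2)*(-5) = 1*(-5) = -5)
(2362 + (-22 + 23)*z) + (7*(-6) - 19) = (2362 + (-22 + 23)*(-5)) + (7*(-6) - 19) = (2362 + 1*(-5)) + (-42 - 19) = (2362 - 5) - 61 = 2357 - 61 = 2296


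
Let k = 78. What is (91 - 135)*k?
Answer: -3432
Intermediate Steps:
(91 - 135)*k = (91 - 135)*78 = -44*78 = -3432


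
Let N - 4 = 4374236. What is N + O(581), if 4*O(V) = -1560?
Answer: 4373850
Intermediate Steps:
N = 4374240 (N = 4 + 4374236 = 4374240)
O(V) = -390 (O(V) = (1/4)*(-1560) = -390)
N + O(581) = 4374240 - 390 = 4373850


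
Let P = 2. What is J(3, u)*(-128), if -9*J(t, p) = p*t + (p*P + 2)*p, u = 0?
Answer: 0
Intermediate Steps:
J(t, p) = -p*t/9 - p*(2 + 2*p)/9 (J(t, p) = -(p*t + (p*2 + 2)*p)/9 = -(p*t + (2*p + 2)*p)/9 = -(p*t + (2 + 2*p)*p)/9 = -(p*t + p*(2 + 2*p))/9 = -p*t/9 - p*(2 + 2*p)/9)
J(3, u)*(-128) = -1/9*0*(2 + 3 + 2*0)*(-128) = -1/9*0*(2 + 3 + 0)*(-128) = -1/9*0*5*(-128) = 0*(-128) = 0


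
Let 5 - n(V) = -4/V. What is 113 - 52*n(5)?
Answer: -943/5 ≈ -188.60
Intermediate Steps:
n(V) = 5 + 4/V (n(V) = 5 - (-4)/V = 5 + 4/V)
113 - 52*n(5) = 113 - 52*(5 + 4/5) = 113 - 52*(5 + 4*(⅕)) = 113 - 52*(5 + ⅘) = 113 - 52*29/5 = 113 - 1508/5 = -943/5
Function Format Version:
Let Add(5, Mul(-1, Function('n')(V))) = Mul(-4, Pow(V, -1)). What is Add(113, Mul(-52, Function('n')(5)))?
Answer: Rational(-943, 5) ≈ -188.60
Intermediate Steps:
Function('n')(V) = Add(5, Mul(4, Pow(V, -1))) (Function('n')(V) = Add(5, Mul(-1, Mul(-4, Pow(V, -1)))) = Add(5, Mul(4, Pow(V, -1))))
Add(113, Mul(-52, Function('n')(5))) = Add(113, Mul(-52, Add(5, Mul(4, Pow(5, -1))))) = Add(113, Mul(-52, Add(5, Mul(4, Rational(1, 5))))) = Add(113, Mul(-52, Add(5, Rational(4, 5)))) = Add(113, Mul(-52, Rational(29, 5))) = Add(113, Rational(-1508, 5)) = Rational(-943, 5)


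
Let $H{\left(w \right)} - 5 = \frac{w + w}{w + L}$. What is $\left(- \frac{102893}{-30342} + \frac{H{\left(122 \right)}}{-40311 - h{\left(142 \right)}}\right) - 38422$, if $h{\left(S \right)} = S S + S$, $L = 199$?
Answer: $- \frac{7560735704417975}{196798788498} \approx -38419.0$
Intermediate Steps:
$h{\left(S \right)} = S + S^{2}$ ($h{\left(S \right)} = S^{2} + S = S + S^{2}$)
$H{\left(w \right)} = 5 + \frac{2 w}{199 + w}$ ($H{\left(w \right)} = 5 + \frac{w + w}{w + 199} = 5 + \frac{2 w}{199 + w}$)
$\left(- \frac{102893}{-30342} + \frac{H{\left(122 \right)}}{-40311 - h{\left(142 \right)}}\right) - 38422 = \left(- \frac{102893}{-30342} + \frac{\frac{1}{199 + 122} \left(995 + 7 \cdot 122\right)}{-40311 - 142 \left(1 + 142\right)}\right) - 38422 = \left(\left(-102893\right) \left(- \frac{1}{30342}\right) + \frac{\frac{1}{321} \left(995 + 854\right)}{-40311 - 142 \cdot 143}\right) - 38422 = \left(\frac{102893}{30342} + \frac{\frac{1}{321} \cdot 1849}{-40311 - 20306}\right) - 38422 = \left(\frac{102893}{30342} + \frac{1849}{321 \left(-40311 - 20306\right)}\right) - 38422 = \left(\frac{102893}{30342} + \frac{1849}{321 \left(-60617\right)}\right) - 38422 = \left(\frac{102893}{30342} + \frac{1849}{321} \left(- \frac{1}{60617}\right)\right) - 38422 = \left(\frac{102893}{30342} - \frac{1849}{19458057}\right) - 38422 = \frac{667347252181}{196798788498} - 38422 = - \frac{7560735704417975}{196798788498}$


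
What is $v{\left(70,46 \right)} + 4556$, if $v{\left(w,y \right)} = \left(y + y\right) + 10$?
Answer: $4658$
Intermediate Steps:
$v{\left(w,y \right)} = 10 + 2 y$ ($v{\left(w,y \right)} = 2 y + 10 = 10 + 2 y$)
$v{\left(70,46 \right)} + 4556 = \left(10 + 2 \cdot 46\right) + 4556 = \left(10 + 92\right) + 4556 = 102 + 4556 = 4658$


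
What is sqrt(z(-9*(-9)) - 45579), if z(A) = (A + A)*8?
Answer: I*sqrt(44283) ≈ 210.44*I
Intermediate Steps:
z(A) = 16*A (z(A) = (2*A)*8 = 16*A)
sqrt(z(-9*(-9)) - 45579) = sqrt(16*(-9*(-9)) - 45579) = sqrt(16*81 - 45579) = sqrt(1296 - 45579) = sqrt(-44283) = I*sqrt(44283)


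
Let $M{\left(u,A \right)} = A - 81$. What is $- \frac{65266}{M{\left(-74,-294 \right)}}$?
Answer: $\frac{65266}{375} \approx 174.04$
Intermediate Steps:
$M{\left(u,A \right)} = -81 + A$ ($M{\left(u,A \right)} = A - 81 = -81 + A$)
$- \frac{65266}{M{\left(-74,-294 \right)}} = - \frac{65266}{-81 - 294} = - \frac{65266}{-375} = \left(-65266\right) \left(- \frac{1}{375}\right) = \frac{65266}{375}$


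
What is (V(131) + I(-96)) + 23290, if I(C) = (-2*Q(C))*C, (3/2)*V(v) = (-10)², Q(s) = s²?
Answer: 5378486/3 ≈ 1.7928e+6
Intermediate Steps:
V(v) = 200/3 (V(v) = (⅔)*(-10)² = (⅔)*100 = 200/3)
I(C) = -2*C³ (I(C) = (-2*C²)*C = -2*C³)
(V(131) + I(-96)) + 23290 = (200/3 - 2*(-96)³) + 23290 = (200/3 - 2*(-884736)) + 23290 = (200/3 + 1769472) + 23290 = 5308616/3 + 23290 = 5378486/3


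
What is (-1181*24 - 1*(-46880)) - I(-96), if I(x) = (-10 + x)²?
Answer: 7300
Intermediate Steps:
(-1181*24 - 1*(-46880)) - I(-96) = (-1181*24 - 1*(-46880)) - (-10 - 96)² = (-28344 + 46880) - 1*(-106)² = 18536 - 1*11236 = 18536 - 11236 = 7300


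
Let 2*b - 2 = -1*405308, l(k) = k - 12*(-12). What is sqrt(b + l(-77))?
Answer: I*sqrt(202586) ≈ 450.1*I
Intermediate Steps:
l(k) = 144 + k (l(k) = k + 144 = 144 + k)
b = -202653 (b = 1 + (-1*405308)/2 = 1 + (1/2)*(-405308) = 1 - 202654 = -202653)
sqrt(b + l(-77)) = sqrt(-202653 + (144 - 77)) = sqrt(-202653 + 67) = sqrt(-202586) = I*sqrt(202586)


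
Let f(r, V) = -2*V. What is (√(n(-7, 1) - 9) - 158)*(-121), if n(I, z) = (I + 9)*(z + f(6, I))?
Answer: 19118 - 121*√21 ≈ 18564.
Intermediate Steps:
n(I, z) = (9 + I)*(z - 2*I) (n(I, z) = (I + 9)*(z - 2*I) = (9 + I)*(z - 2*I))
(√(n(-7, 1) - 9) - 158)*(-121) = (√((-18*(-7) - 2*(-7)² + 9*1 - 7*1) - 9) - 158)*(-121) = (√((126 - 2*49 + 9 - 7) - 9) - 158)*(-121) = (√((126 - 98 + 9 - 7) - 9) - 158)*(-121) = (√(30 - 9) - 158)*(-121) = (√21 - 158)*(-121) = (-158 + √21)*(-121) = 19118 - 121*√21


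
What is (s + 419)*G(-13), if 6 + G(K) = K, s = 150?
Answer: -10811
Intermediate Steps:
G(K) = -6 + K
(s + 419)*G(-13) = (150 + 419)*(-6 - 13) = 569*(-19) = -10811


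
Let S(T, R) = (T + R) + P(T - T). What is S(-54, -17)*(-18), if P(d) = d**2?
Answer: 1278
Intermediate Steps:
S(T, R) = R + T (S(T, R) = (T + R) + (T - T)**2 = (R + T) + 0**2 = (R + T) + 0 = R + T)
S(-54, -17)*(-18) = (-17 - 54)*(-18) = -71*(-18) = 1278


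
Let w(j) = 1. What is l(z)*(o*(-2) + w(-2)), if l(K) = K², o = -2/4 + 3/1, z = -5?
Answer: -100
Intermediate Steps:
o = 5/2 (o = -2*¼ + 3*1 = -½ + 3 = 5/2 ≈ 2.5000)
l(z)*(o*(-2) + w(-2)) = (-5)²*((5/2)*(-2) + 1) = 25*(-5 + 1) = 25*(-4) = -100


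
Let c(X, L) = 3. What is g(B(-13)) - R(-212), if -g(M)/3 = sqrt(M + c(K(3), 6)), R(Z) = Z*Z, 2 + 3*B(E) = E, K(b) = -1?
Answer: -44944 - 3*I*sqrt(2) ≈ -44944.0 - 4.2426*I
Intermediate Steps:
B(E) = -2/3 + E/3
R(Z) = Z**2
g(M) = -3*sqrt(3 + M) (g(M) = -3*sqrt(M + 3) = -3*sqrt(3 + M))
g(B(-13)) - R(-212) = -3*sqrt(3 + (-2/3 + (1/3)*(-13))) - 1*(-212)**2 = -3*sqrt(3 + (-2/3 - 13/3)) - 1*44944 = -3*sqrt(3 - 5) - 44944 = -3*I*sqrt(2) - 44944 = -44944 - 3*I*sqrt(2)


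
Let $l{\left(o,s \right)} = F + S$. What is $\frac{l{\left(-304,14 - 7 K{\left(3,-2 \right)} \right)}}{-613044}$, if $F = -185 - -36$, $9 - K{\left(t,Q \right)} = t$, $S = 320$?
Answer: $- \frac{19}{68116} \approx -0.00027894$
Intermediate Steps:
$K{\left(t,Q \right)} = 9 - t$
$F = -149$ ($F = -185 + 36 = -149$)
$l{\left(o,s \right)} = 171$ ($l{\left(o,s \right)} = -149 + 320 = 171$)
$\frac{l{\left(-304,14 - 7 K{\left(3,-2 \right)} \right)}}{-613044} = \frac{171}{-613044} = 171 \left(- \frac{1}{613044}\right) = - \frac{19}{68116}$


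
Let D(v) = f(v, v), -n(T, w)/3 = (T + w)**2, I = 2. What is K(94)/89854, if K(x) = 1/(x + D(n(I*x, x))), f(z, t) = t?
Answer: -1/21428202212 ≈ -4.6667e-11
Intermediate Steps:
n(T, w) = -3*(T + w)**2
D(v) = v
K(x) = 1/(x - 27*x**2) (K(x) = 1/(x - 3*(2*x + x)**2) = 1/(x - 3*9*x**2) = 1/(x - 27*x**2))
K(94)/89854 = (1/(94*(1 - 27*94)))/89854 = (1/(94*(1 - 2538)))*(1/89854) = ((1/94)/(-2537))*(1/89854) = ((1/94)*(-1/2537))*(1/89854) = -1/238478*1/89854 = -1/21428202212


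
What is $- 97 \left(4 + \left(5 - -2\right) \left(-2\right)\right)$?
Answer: $970$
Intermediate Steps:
$- 97 \left(4 + \left(5 - -2\right) \left(-2\right)\right) = - 97 \left(4 + \left(5 + 2\right) \left(-2\right)\right) = - 97 \left(4 + 7 \left(-2\right)\right) = - 97 \left(4 - 14\right) = \left(-97\right) \left(-10\right) = 970$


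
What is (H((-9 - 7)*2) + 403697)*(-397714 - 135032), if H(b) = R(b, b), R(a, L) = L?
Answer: -215050914090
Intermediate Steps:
H(b) = b
(H((-9 - 7)*2) + 403697)*(-397714 - 135032) = ((-9 - 7)*2 + 403697)*(-397714 - 135032) = (-16*2 + 403697)*(-532746) = (-32 + 403697)*(-532746) = 403665*(-532746) = -215050914090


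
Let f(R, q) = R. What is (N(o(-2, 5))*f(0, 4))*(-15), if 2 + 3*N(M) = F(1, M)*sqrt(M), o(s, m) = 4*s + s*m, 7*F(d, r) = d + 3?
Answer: 0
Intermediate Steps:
F(d, r) = 3/7 + d/7 (F(d, r) = (d + 3)/7 = (3 + d)/7 = 3/7 + d/7)
o(s, m) = 4*s + m*s
N(M) = -2/3 + 4*sqrt(M)/21 (N(M) = -2/3 + ((3/7 + (1/7)*1)*sqrt(M))/3 = -2/3 + ((3/7 + 1/7)*sqrt(M))/3 = -2/3 + (4*sqrt(M)/7)/3 = -2/3 + 4*sqrt(M)/21)
(N(o(-2, 5))*f(0, 4))*(-15) = ((-2/3 + 4*sqrt(-2*(4 + 5))/21)*0)*(-15) = ((-2/3 + 4*sqrt(-2*9)/21)*0)*(-15) = ((-2/3 + 4*sqrt(-18)/21)*0)*(-15) = ((-2/3 + 4*(3*I*sqrt(2))/21)*0)*(-15) = ((-2/3 + 4*I*sqrt(2)/7)*0)*(-15) = 0*(-15) = 0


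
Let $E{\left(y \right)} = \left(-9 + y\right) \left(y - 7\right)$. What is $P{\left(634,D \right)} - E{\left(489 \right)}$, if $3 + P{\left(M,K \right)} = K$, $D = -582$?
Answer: $-231945$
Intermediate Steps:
$P{\left(M,K \right)} = -3 + K$
$E{\left(y \right)} = \left(-9 + y\right) \left(-7 + y\right)$
$P{\left(634,D \right)} - E{\left(489 \right)} = \left(-3 - 582\right) - \left(63 + 489^{2} - 7824\right) = -585 - \left(63 + 239121 - 7824\right) = -585 - 231360 = -231945$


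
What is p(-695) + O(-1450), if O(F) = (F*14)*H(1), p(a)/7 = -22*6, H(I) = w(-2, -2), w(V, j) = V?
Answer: 39676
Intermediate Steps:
H(I) = -2
p(a) = -924 (p(a) = 7*(-22*6) = 7*(-132) = -924)
O(F) = -28*F (O(F) = (F*14)*(-2) = (14*F)*(-2) = -28*F)
p(-695) + O(-1450) = -924 - 28*(-1450) = -924 + 40600 = 39676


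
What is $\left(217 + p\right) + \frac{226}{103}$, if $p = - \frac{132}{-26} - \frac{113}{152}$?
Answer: $\frac{45494141}{203528} \approx 223.53$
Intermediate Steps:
$p = \frac{8563}{1976}$ ($p = \left(-132\right) \left(- \frac{1}{26}\right) - \frac{113}{152} = \frac{66}{13} - \frac{113}{152} = \frac{8563}{1976} \approx 4.3335$)
$\left(217 + p\right) + \frac{226}{103} = \left(217 + \frac{8563}{1976}\right) + \frac{226}{103} = \frac{437355}{1976} + 226 \cdot \frac{1}{103} = \frac{437355}{1976} + \frac{226}{103} = \frac{45494141}{203528}$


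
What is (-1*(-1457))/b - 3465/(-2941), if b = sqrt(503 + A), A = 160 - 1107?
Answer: 3465/2941 - 1457*I*sqrt(111)/222 ≈ 1.1782 - 69.146*I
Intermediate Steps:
A = -947
b = 2*I*sqrt(111) (b = sqrt(503 - 947) = sqrt(-444) = 2*I*sqrt(111) ≈ 21.071*I)
(-1*(-1457))/b - 3465/(-2941) = (-1*(-1457))/((2*I*sqrt(111))) - 3465/(-2941) = 1457*(-I*sqrt(111)/222) - 3465*(-1/2941) = -1457*I*sqrt(111)/222 + 3465/2941 = 3465/2941 - 1457*I*sqrt(111)/222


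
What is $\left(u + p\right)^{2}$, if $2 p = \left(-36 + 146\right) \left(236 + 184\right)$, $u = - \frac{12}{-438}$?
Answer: $\frac{2843614435204}{5329} \approx 5.3361 \cdot 10^{8}$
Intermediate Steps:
$u = \frac{2}{73}$ ($u = \left(-12\right) \left(- \frac{1}{438}\right) = \frac{2}{73} \approx 0.027397$)
$p = 23100$ ($p = \frac{\left(-36 + 146\right) \left(236 + 184\right)}{2} = \frac{110 \cdot 420}{2} = \frac{1}{2} \cdot 46200 = 23100$)
$\left(u + p\right)^{2} = \left(\frac{2}{73} + 23100\right)^{2} = \left(\frac{1686302}{73}\right)^{2} = \frac{2843614435204}{5329}$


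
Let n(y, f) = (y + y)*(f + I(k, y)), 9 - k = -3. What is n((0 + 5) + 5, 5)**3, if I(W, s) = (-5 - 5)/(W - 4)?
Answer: 421875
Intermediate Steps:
k = 12 (k = 9 - 1*(-3) = 9 + 3 = 12)
I(W, s) = -10/(-4 + W)
n(y, f) = 2*y*(-5/4 + f) (n(y, f) = (y + y)*(f - 10/(-4 + 12)) = (2*y)*(f - 10/8) = (2*y)*(f - 10*1/8) = (2*y)*(f - 5/4) = (2*y)*(-5/4 + f) = 2*y*(-5/4 + f))
n((0 + 5) + 5, 5)**3 = (((0 + 5) + 5)*(-5 + 4*5)/2)**3 = ((5 + 5)*(-5 + 20)/2)**3 = ((1/2)*10*15)**3 = 75**3 = 421875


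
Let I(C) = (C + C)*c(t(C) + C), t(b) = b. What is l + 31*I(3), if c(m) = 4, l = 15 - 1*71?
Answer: 688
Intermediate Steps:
l = -56 (l = 15 - 71 = -56)
I(C) = 8*C (I(C) = (C + C)*4 = (2*C)*4 = 8*C)
l + 31*I(3) = -56 + 31*(8*3) = -56 + 31*24 = -56 + 744 = 688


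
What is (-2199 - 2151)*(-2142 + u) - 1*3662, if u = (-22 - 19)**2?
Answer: 2001688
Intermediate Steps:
u = 1681 (u = (-41)**2 = 1681)
(-2199 - 2151)*(-2142 + u) - 1*3662 = (-2199 - 2151)*(-2142 + 1681) - 1*3662 = -4350*(-461) - 3662 = 2005350 - 3662 = 2001688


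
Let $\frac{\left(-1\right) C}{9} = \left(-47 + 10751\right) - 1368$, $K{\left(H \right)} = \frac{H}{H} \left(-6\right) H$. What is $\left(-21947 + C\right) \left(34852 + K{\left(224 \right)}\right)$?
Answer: $-3550876268$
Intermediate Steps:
$K{\left(H \right)} = - 6 H$ ($K{\left(H \right)} = 1 \left(-6\right) H = - 6 H$)
$C = -84024$ ($C = - 9 \left(\left(-47 + 10751\right) - 1368\right) = - 9 \left(10704 - 1368\right) = \left(-9\right) 9336 = -84024$)
$\left(-21947 + C\right) \left(34852 + K{\left(224 \right)}\right) = \left(-21947 - 84024\right) \left(34852 - 1344\right) = - 105971 \left(34852 - 1344\right) = \left(-105971\right) 33508 = -3550876268$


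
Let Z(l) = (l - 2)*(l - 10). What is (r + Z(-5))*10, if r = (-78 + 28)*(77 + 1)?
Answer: -37950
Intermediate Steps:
Z(l) = (-10 + l)*(-2 + l) (Z(l) = (-2 + l)*(-10 + l) = (-10 + l)*(-2 + l))
r = -3900 (r = -50*78 = -3900)
(r + Z(-5))*10 = (-3900 + (20 + (-5)² - 12*(-5)))*10 = (-3900 + (20 + 25 + 60))*10 = (-3900 + 105)*10 = -3795*10 = -37950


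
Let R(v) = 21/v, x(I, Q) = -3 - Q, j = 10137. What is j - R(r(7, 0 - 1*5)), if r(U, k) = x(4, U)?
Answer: 101391/10 ≈ 10139.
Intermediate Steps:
r(U, k) = -3 - U
j - R(r(7, 0 - 1*5)) = 10137 - 21/(-3 - 1*7) = 10137 - 21/(-3 - 7) = 10137 - 21/(-10) = 10137 - 21*(-1)/10 = 10137 - 1*(-21/10) = 10137 + 21/10 = 101391/10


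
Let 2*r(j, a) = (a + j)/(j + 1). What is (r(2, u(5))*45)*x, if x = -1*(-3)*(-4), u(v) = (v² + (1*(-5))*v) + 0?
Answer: -180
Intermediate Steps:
u(v) = v² - 5*v (u(v) = (v² - 5*v) + 0 = v² - 5*v)
r(j, a) = (a + j)/(2*(1 + j)) (r(j, a) = ((a + j)/(j + 1))/2 = ((a + j)/(1 + j))/2 = (a + j)/(2*(1 + j)))
x = -12 (x = 3*(-4) = -12)
(r(2, u(5))*45)*x = (((5*(-5 + 5) + 2)/(2*(1 + 2)))*45)*(-12) = (((½)*(5*0 + 2)/3)*45)*(-12) = (((½)*(⅓)*(0 + 2))*45)*(-12) = (((½)*(⅓)*2)*45)*(-12) = ((⅓)*45)*(-12) = 15*(-12) = -180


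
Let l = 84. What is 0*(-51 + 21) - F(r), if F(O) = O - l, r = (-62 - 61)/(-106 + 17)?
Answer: 7353/89 ≈ 82.618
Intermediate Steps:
r = 123/89 (r = -123/(-89) = -123*(-1/89) = 123/89 ≈ 1.3820)
F(O) = -84 + O (F(O) = O - 1*84 = O - 84 = -84 + O)
0*(-51 + 21) - F(r) = 0*(-51 + 21) - (-84 + 123/89) = 0*(-30) - 1*(-7353/89) = 0 + 7353/89 = 7353/89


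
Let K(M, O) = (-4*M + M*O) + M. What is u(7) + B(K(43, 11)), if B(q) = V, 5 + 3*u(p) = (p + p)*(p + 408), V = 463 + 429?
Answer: 2827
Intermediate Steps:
K(M, O) = -3*M + M*O
V = 892
u(p) = -5/3 + 2*p*(408 + p)/3 (u(p) = -5/3 + ((p + p)*(p + 408))/3 = -5/3 + ((2*p)*(408 + p))/3 = -5/3 + (2*p*(408 + p))/3 = -5/3 + 2*p*(408 + p)/3)
B(q) = 892
u(7) + B(K(43, 11)) = (-5/3 + 272*7 + (2/3)*7**2) + 892 = (-5/3 + 1904 + (2/3)*49) + 892 = (-5/3 + 1904 + 98/3) + 892 = 1935 + 892 = 2827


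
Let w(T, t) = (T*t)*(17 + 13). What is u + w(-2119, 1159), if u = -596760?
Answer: -74274390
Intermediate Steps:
w(T, t) = 30*T*t (w(T, t) = (T*t)*30 = 30*T*t)
u + w(-2119, 1159) = -596760 + 30*(-2119)*1159 = -596760 - 73677630 = -74274390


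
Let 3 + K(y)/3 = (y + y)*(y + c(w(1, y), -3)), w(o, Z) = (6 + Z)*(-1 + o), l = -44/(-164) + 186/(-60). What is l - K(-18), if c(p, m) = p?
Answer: -794511/410 ≈ -1937.8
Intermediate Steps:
l = -1161/410 (l = -44*(-1/164) + 186*(-1/60) = 11/41 - 31/10 = -1161/410 ≈ -2.8317)
w(o, Z) = (-1 + o)*(6 + Z)
K(y) = -9 + 6*y**2 (K(y) = -9 + 3*((y + y)*(y + (-6 - y + 6*1 + y*1))) = -9 + 3*((2*y)*(y + (-6 - y + 6 + y))) = -9 + 3*((2*y)*(y + 0)) = -9 + 3*((2*y)*y) = -9 + 3*(2*y**2) = -9 + 6*y**2)
l - K(-18) = -1161/410 - (-9 + 6*(-18)**2) = -1161/410 - (-9 + 6*324) = -1161/410 - (-9 + 1944) = -1161/410 - 1*1935 = -1161/410 - 1935 = -794511/410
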